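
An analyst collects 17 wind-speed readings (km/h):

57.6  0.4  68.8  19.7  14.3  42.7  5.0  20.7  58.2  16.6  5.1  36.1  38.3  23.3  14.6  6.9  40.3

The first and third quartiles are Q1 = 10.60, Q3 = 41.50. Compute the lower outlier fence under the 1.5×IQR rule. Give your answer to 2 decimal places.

-35.75

IQR = Q3 − Q1 = 41.50 − 10.60 = 30.90.
Lower fence = Q1 − 1.5·IQR = 10.60 − 46.35 = -35.75.
Upper fence = Q3 + 1.5·IQR = 41.50 + 46.35 = 87.85.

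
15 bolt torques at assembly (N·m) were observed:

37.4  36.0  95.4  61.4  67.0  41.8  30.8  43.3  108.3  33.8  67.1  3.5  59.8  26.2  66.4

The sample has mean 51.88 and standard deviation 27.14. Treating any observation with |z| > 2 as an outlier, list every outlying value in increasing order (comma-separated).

108.3

Cutoffs at x̄ ± 2s: 51.88 ± 2·27.14 = [-2.40, 106.16].
108.3: z = 2.08, |z| > 2 → outlier.
Every other value lies within [-2.40, 106.16].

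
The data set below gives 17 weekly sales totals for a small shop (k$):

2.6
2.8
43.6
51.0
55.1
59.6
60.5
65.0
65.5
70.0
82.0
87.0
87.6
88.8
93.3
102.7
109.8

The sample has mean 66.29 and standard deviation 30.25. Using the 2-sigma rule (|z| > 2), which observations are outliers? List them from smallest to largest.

Cutoffs at x̄ ± 2s: 66.29 ± 2·30.25 = [5.79, 126.79].
2.6: z = -2.11, |z| > 2 → outlier.
2.8: z = -2.10, |z| > 2 → outlier.
Every other value lies within [5.79, 126.79].

2.6, 2.8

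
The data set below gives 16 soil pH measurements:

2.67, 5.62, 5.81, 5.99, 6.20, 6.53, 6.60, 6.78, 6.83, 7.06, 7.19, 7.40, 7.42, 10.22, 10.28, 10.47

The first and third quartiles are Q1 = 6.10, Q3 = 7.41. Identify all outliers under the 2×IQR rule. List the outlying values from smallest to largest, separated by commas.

IQR = Q3 − Q1 = 7.41 − 6.10 = 1.31.
Lower fence = Q1 − 2·IQR = 6.10 − 2.62 = 3.48.
Upper fence = Q3 + 2·IQR = 7.41 + 2.62 = 10.03.
2.67 < 3.48 → outlier.
10.22 > 10.03 → outlier.
10.28 > 10.03 → outlier.
10.47 > 10.03 → outlier.
All remaining values lie within [3.48, 10.03].

2.67, 10.22, 10.28, 10.47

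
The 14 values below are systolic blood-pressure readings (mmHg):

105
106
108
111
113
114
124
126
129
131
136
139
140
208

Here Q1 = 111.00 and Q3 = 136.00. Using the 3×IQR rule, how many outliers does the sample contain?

0

IQR = 25.00; fences at 111.00 − 75.00 = 36.00 and 136.00 + 75.00 = 211.00.
Every value lies within the cutoffs.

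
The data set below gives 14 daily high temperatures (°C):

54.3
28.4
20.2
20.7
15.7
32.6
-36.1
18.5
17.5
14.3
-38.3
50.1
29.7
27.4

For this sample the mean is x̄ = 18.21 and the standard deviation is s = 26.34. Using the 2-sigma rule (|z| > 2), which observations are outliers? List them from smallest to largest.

-38.3, -36.1

Cutoffs at x̄ ± 2s: 18.21 ± 2·26.34 = [-34.47, 70.89].
-38.3: z = -2.15, |z| > 2 → outlier.
-36.1: z = -2.06, |z| > 2 → outlier.
Every other value lies within [-34.47, 70.89].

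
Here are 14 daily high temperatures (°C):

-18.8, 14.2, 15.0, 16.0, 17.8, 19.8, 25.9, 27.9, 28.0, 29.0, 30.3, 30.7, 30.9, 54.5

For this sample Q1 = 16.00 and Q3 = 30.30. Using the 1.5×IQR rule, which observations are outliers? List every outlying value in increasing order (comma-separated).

-18.8, 54.5

IQR = Q3 − Q1 = 30.30 − 16.00 = 14.30.
Lower fence = Q1 − 1.5·IQR = 16.00 − 21.45 = -5.45.
Upper fence = Q3 + 1.5·IQR = 30.30 + 21.45 = 51.75.
-18.8 < -5.45 → outlier.
54.5 > 51.75 → outlier.
All remaining values lie within [-5.45, 51.75].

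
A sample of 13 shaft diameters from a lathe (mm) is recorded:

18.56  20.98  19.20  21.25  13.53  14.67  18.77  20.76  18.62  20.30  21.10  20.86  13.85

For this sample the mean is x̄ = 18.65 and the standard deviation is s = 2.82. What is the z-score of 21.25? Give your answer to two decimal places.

0.92

z = (21.25 − 18.65) / 2.82 = 0.92.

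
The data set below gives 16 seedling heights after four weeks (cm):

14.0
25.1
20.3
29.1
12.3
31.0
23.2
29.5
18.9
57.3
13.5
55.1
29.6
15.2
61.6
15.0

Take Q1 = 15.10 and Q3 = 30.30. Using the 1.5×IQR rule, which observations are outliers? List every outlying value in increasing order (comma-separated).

IQR = Q3 − Q1 = 30.30 − 15.10 = 15.20.
Lower fence = Q1 − 1.5·IQR = 15.10 − 22.80 = -7.70.
Upper fence = Q3 + 1.5·IQR = 30.30 + 22.80 = 53.10.
55.1 > 53.10 → outlier.
57.3 > 53.10 → outlier.
61.6 > 53.10 → outlier.
All remaining values lie within [-7.70, 53.10].

55.1, 57.3, 61.6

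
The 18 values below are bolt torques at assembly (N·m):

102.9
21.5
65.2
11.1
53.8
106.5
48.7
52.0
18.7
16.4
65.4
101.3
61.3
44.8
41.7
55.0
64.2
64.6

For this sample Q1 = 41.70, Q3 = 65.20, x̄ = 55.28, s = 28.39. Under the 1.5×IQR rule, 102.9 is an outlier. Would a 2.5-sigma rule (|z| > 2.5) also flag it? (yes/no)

no

z = (102.9 − 55.28) / 28.39 = 1.68.
|z| = 1.68 ≤ 2.5.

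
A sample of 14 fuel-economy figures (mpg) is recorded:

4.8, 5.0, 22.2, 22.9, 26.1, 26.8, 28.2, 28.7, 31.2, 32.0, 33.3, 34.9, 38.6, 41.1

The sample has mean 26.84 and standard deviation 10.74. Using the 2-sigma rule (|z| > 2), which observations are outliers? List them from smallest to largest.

4.8, 5.0

Cutoffs at x̄ ± 2s: 26.84 ± 2·10.74 = [5.36, 48.32].
4.8: z = -2.05, |z| > 2 → outlier.
5.0: z = -2.03, |z| > 2 → outlier.
Every other value lies within [5.36, 48.32].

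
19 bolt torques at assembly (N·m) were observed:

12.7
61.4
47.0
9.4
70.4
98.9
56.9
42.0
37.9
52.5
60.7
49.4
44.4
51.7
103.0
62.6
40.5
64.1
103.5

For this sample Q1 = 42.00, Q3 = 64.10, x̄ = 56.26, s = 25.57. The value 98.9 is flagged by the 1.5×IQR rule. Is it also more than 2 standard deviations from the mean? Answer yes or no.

no

z = (98.9 − 56.26) / 25.57 = 1.67.
|z| = 1.67 ≤ 2.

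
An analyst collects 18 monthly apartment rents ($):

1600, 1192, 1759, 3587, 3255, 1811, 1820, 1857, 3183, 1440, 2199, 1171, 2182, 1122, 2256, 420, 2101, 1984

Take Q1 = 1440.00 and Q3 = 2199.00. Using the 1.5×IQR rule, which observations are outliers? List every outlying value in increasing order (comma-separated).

IQR = Q3 − Q1 = 2199.00 − 1440.00 = 759.00.
Lower fence = Q1 − 1.5·IQR = 1440.00 − 1138.50 = 301.50.
Upper fence = Q3 + 1.5·IQR = 2199.00 + 1138.50 = 3337.50.
3587 > 3337.50 → outlier.
All remaining values lie within [301.50, 3337.50].

3587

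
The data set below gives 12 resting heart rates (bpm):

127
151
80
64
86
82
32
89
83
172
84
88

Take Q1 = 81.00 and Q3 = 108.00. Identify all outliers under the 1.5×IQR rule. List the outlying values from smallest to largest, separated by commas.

32, 151, 172

IQR = Q3 − Q1 = 108.00 − 81.00 = 27.00.
Lower fence = Q1 − 1.5·IQR = 81.00 − 40.50 = 40.50.
Upper fence = Q3 + 1.5·IQR = 108.00 + 40.50 = 148.50.
32 < 40.50 → outlier.
151 > 148.50 → outlier.
172 > 148.50 → outlier.
All remaining values lie within [40.50, 148.50].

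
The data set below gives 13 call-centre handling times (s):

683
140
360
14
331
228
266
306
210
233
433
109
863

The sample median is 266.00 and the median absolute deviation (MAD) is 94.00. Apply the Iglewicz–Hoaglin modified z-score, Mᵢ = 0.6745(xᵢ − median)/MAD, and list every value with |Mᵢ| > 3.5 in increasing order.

863

|Mᵢ| > 3.5 ⇔ |xᵢ − 266.00| > 3.5·94.00/0.6745 = 487.77.
So outliers lie outside [-221.77, 753.77].
863: M = 4.28 → outlier.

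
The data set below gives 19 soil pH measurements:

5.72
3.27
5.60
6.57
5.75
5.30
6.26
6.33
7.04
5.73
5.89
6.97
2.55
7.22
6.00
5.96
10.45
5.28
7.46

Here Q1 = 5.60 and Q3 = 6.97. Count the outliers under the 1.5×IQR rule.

3

IQR = 1.37; fences at 5.60 − 2.055 = 3.545 and 6.97 + 2.055 = 9.025.
Outside the cutoffs: 2.55, 3.27, 10.45.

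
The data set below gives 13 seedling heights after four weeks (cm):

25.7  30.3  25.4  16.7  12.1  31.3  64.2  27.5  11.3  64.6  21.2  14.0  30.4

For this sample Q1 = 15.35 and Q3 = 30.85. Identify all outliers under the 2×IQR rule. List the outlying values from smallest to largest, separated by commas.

64.2, 64.6

IQR = Q3 − Q1 = 30.85 − 15.35 = 15.50.
Lower fence = Q1 − 2·IQR = 15.35 − 31.00 = -15.65.
Upper fence = Q3 + 2·IQR = 30.85 + 31.00 = 61.85.
64.2 > 61.85 → outlier.
64.6 > 61.85 → outlier.
All remaining values lie within [-15.65, 61.85].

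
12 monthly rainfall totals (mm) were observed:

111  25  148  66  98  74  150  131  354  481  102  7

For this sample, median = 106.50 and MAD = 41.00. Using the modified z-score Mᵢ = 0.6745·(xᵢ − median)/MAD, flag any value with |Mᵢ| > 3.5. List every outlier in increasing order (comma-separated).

354, 481

|Mᵢ| > 3.5 ⇔ |xᵢ − 106.50| > 3.5·41.00/0.6745 = 212.75.
So outliers lie outside [-106.25, 319.25].
354: M = 4.07 → outlier.
481: M = 6.16 → outlier.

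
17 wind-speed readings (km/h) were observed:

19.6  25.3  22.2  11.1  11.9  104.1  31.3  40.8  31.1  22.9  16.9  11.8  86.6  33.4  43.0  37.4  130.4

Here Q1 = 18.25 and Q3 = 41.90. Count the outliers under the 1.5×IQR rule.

3

IQR = 23.65; fences at 18.25 − 35.475 = -17.225 and 41.90 + 35.475 = 77.375.
Outside the cutoffs: 86.6, 104.1, 130.4.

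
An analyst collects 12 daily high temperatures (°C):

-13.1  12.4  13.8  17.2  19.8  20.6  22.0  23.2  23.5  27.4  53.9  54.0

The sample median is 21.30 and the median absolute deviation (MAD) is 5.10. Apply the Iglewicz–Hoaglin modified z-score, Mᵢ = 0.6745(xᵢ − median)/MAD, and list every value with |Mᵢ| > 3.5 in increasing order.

-13.1, 53.9, 54.0

|Mᵢ| > 3.5 ⇔ |xᵢ − 21.30| > 3.5·5.10/0.6745 = 26.46.
So outliers lie outside [-5.16, 47.76].
-13.1: M = -4.55 → outlier.
53.9: M = 4.31 → outlier.
54.0: M = 4.32 → outlier.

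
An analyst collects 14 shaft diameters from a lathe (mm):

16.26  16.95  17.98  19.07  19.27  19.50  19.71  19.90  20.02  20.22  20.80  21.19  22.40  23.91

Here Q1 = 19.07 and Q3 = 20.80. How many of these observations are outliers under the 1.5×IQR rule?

IQR = 1.73; fences at 19.07 − 2.595 = 16.475 and 20.80 + 2.595 = 23.395.
Outside the cutoffs: 16.26, 23.91.

2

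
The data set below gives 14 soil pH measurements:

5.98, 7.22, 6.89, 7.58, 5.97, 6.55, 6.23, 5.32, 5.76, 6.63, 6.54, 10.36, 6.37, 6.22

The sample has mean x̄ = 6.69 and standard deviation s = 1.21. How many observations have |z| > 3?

Cutoffs: x̄ ± 3s = [3.06, 10.32].
Outside the cutoffs: 10.36.

1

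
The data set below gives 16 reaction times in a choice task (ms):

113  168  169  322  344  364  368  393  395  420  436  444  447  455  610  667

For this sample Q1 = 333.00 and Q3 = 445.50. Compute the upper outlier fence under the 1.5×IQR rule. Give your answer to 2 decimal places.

614.25

IQR = Q3 − Q1 = 445.50 − 333.00 = 112.50.
Lower fence = Q1 − 1.5·IQR = 333.00 − 168.75 = 164.25.
Upper fence = Q3 + 1.5·IQR = 445.50 + 168.75 = 614.25.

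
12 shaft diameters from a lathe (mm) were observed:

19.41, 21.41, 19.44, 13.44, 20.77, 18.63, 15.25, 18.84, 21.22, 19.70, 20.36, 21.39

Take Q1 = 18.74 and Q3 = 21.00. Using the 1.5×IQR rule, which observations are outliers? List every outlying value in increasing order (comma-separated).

13.44, 15.25

IQR = Q3 − Q1 = 21.00 − 18.74 = 2.26.
Lower fence = Q1 − 1.5·IQR = 18.74 − 3.39 = 15.35.
Upper fence = Q3 + 1.5·IQR = 21.00 + 3.39 = 24.39.
13.44 < 15.35 → outlier.
15.25 < 15.35 → outlier.
All remaining values lie within [15.35, 24.39].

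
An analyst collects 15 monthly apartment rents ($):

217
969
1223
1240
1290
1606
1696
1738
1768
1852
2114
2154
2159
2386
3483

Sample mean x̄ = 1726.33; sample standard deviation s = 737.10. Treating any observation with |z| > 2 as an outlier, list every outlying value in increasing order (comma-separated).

Cutoffs at x̄ ± 2s: 1726.33 ± 2·737.10 = [252.13, 3200.53].
217: z = -2.05, |z| > 2 → outlier.
3483: z = 2.38, |z| > 2 → outlier.
Every other value lies within [252.13, 3200.53].

217, 3483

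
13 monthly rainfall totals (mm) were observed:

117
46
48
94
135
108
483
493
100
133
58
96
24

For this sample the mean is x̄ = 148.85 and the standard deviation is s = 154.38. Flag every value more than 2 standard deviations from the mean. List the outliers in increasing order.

483, 493

Cutoffs at x̄ ± 2s: 148.85 ± 2·154.38 = [-159.91, 457.61].
483: z = 2.16, |z| > 2 → outlier.
493: z = 2.23, |z| > 2 → outlier.
Every other value lies within [-159.91, 457.61].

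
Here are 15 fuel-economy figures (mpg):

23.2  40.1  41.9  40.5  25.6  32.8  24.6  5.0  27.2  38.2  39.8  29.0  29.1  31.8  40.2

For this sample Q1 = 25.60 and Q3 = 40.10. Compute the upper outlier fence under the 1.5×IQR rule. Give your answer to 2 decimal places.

IQR = Q3 − Q1 = 40.10 − 25.60 = 14.50.
Lower fence = Q1 − 1.5·IQR = 25.60 − 21.75 = 3.85.
Upper fence = Q3 + 1.5·IQR = 40.10 + 21.75 = 61.85.

61.85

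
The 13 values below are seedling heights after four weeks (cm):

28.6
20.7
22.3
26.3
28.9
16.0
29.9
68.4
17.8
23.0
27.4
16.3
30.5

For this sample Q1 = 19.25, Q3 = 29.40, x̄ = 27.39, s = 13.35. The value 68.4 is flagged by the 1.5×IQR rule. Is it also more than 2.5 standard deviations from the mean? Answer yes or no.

yes

z = (68.4 − 27.39) / 13.35 = 3.07.
|z| = 3.07 > 2.5.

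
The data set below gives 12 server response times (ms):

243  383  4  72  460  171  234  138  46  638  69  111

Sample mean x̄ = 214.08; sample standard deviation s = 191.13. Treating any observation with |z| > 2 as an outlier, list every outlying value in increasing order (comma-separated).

638

Cutoffs at x̄ ± 2s: 214.08 ± 2·191.13 = [-168.18, 596.34].
638: z = 2.22, |z| > 2 → outlier.
Every other value lies within [-168.18, 596.34].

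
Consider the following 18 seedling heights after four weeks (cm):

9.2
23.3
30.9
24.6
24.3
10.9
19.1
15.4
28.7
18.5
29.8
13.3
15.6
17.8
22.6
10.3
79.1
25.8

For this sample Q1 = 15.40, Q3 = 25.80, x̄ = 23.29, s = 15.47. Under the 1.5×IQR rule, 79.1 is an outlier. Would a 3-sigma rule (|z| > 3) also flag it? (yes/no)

z = (79.1 − 23.29) / 15.47 = 3.61.
|z| = 3.61 > 3.

yes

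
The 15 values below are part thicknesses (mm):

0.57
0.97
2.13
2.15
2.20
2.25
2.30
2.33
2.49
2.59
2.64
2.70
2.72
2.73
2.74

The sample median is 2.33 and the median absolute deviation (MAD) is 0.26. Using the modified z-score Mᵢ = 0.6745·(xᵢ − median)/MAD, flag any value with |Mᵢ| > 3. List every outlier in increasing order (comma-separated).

0.57, 0.97

|Mᵢ| > 3 ⇔ |xᵢ − 2.33| > 3·0.26/0.6745 = 1.16.
So outliers lie outside [1.17, 3.49].
0.57: M = -4.57 → outlier.
0.97: M = -3.53 → outlier.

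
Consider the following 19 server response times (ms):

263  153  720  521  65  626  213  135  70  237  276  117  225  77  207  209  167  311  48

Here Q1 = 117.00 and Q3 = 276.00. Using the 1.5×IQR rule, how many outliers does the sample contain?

3

IQR = 159.00; fences at 117.00 − 238.50 = -121.50 and 276.00 + 238.50 = 514.50.
Outside the cutoffs: 521, 626, 720.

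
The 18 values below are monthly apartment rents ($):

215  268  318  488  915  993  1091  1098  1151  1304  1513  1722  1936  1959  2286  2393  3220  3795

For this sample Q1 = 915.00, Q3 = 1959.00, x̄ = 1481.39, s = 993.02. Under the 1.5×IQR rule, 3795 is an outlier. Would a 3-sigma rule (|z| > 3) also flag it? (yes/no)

no

z = (3795 − 1481.39) / 993.02 = 2.33.
|z| = 2.33 ≤ 3.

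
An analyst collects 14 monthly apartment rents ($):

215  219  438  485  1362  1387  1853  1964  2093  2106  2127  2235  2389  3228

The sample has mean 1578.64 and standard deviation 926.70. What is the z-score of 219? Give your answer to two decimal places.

-1.47

z = (219 − 1578.64) / 926.70 = -1.47.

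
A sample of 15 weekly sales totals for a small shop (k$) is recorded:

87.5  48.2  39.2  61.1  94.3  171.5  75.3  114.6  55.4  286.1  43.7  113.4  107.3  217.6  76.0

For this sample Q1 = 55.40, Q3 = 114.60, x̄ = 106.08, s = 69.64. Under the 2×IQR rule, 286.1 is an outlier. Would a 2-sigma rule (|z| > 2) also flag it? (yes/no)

yes

z = (286.1 − 106.08) / 69.64 = 2.59.
|z| = 2.59 > 2.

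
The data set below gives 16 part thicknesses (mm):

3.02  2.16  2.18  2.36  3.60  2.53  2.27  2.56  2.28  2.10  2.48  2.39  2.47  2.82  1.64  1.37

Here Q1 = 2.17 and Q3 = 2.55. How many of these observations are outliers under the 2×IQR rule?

2

IQR = 0.38; fences at 2.17 − 0.76 = 1.41 and 2.55 + 0.76 = 3.31.
Outside the cutoffs: 1.37, 3.60.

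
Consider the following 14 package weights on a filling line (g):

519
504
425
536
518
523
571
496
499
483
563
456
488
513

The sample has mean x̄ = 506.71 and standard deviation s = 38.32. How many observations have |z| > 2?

1

Cutoffs: x̄ ± 2s = [430.07, 583.35].
Outside the cutoffs: 425.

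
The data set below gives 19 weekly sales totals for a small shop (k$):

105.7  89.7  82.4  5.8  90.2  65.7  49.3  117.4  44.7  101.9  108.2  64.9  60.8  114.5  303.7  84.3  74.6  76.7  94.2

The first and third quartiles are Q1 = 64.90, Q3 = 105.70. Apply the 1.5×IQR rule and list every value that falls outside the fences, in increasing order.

303.7

IQR = Q3 − Q1 = 105.70 − 64.90 = 40.80.
Lower fence = Q1 − 1.5·IQR = 64.90 − 61.20 = 3.70.
Upper fence = Q3 + 1.5·IQR = 105.70 + 61.20 = 166.90.
303.7 > 166.90 → outlier.
All remaining values lie within [3.70, 166.90].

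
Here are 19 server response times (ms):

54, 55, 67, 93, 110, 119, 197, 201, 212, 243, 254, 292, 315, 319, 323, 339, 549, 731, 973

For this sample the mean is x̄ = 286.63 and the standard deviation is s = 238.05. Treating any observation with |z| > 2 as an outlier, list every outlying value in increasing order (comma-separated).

Cutoffs at x̄ ± 2s: 286.63 ± 2·238.05 = [-189.47, 762.73].
973: z = 2.88, |z| > 2 → outlier.
Every other value lies within [-189.47, 762.73].

973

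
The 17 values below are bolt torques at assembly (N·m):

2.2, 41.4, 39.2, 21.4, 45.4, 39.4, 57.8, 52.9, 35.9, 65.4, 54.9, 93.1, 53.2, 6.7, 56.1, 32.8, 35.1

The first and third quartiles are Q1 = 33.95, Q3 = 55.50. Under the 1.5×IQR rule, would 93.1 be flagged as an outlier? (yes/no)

IQR = Q3 − Q1 = 55.50 − 33.95 = 21.55.
Lower fence = Q1 − 1.5·IQR = 33.95 − 32.325 = 1.625.
Upper fence = Q3 + 1.5·IQR = 55.50 + 32.325 = 87.825.
93.1 lies above the upper fence.

yes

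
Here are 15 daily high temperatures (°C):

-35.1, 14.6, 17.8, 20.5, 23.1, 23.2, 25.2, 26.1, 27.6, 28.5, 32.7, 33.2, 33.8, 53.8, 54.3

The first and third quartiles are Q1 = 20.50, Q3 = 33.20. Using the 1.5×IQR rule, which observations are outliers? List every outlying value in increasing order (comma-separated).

IQR = Q3 − Q1 = 33.20 − 20.50 = 12.70.
Lower fence = Q1 − 1.5·IQR = 20.50 − 19.05 = 1.45.
Upper fence = Q3 + 1.5·IQR = 33.20 + 19.05 = 52.25.
-35.1 < 1.45 → outlier.
53.8 > 52.25 → outlier.
54.3 > 52.25 → outlier.
All remaining values lie within [1.45, 52.25].

-35.1, 53.8, 54.3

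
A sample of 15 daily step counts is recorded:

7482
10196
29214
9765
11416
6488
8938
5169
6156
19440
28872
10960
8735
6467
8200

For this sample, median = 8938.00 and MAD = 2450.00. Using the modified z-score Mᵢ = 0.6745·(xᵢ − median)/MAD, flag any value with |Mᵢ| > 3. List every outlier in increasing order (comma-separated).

|Mᵢ| > 3 ⇔ |xᵢ − 8938.00| > 3·2450.00/0.6745 = 10896.96.
So outliers lie outside [-1958.96, 19834.96].
28872: M = 5.49 → outlier.
29214: M = 5.58 → outlier.

28872, 29214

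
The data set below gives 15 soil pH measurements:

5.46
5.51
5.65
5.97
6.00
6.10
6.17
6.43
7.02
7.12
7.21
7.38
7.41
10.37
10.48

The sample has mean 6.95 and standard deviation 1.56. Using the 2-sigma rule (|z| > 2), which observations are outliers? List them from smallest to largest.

10.37, 10.48

Cutoffs at x̄ ± 2s: 6.95 ± 2·1.56 = [3.83, 10.07].
10.37: z = 2.19, |z| > 2 → outlier.
10.48: z = 2.26, |z| > 2 → outlier.
Every other value lies within [3.83, 10.07].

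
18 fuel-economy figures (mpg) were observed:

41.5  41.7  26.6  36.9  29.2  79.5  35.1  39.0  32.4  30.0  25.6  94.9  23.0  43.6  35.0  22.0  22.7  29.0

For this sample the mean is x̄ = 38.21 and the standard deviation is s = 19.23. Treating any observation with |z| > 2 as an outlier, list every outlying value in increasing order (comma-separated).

79.5, 94.9

Cutoffs at x̄ ± 2s: 38.21 ± 2·19.23 = [-0.25, 76.67].
79.5: z = 2.15, |z| > 2 → outlier.
94.9: z = 2.95, |z| > 2 → outlier.
Every other value lies within [-0.25, 76.67].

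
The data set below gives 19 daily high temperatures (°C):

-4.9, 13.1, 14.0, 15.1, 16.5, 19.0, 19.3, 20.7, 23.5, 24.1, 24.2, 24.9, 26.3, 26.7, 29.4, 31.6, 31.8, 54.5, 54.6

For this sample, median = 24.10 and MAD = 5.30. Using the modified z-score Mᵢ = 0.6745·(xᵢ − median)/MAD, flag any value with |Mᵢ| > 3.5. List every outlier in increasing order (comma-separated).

-4.9, 54.5, 54.6

|Mᵢ| > 3.5 ⇔ |xᵢ − 24.10| > 3.5·5.30/0.6745 = 27.50.
So outliers lie outside [-3.40, 51.60].
-4.9: M = -3.69 → outlier.
54.5: M = 3.87 → outlier.
54.6: M = 3.88 → outlier.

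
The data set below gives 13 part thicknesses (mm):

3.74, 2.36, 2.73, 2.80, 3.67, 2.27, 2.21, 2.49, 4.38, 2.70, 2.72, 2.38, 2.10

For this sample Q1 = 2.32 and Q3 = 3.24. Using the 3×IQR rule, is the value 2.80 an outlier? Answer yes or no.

no

IQR = Q3 − Q1 = 3.24 − 2.32 = 0.92.
Lower fence = Q1 − 3·IQR = 2.32 − 2.76 = -0.44.
Upper fence = Q3 + 3·IQR = 3.24 + 2.76 = 6.00.
2.80 lies within [-0.44, 6.00].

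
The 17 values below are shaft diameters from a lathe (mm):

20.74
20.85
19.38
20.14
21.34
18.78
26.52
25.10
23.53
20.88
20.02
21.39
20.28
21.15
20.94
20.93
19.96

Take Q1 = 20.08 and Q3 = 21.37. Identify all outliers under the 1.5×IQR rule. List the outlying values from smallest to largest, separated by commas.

IQR = Q3 − Q1 = 21.37 − 20.08 = 1.29.
Lower fence = Q1 − 1.5·IQR = 20.08 − 1.935 = 18.145.
Upper fence = Q3 + 1.5·IQR = 21.37 + 1.935 = 23.305.
23.53 > 23.305 → outlier.
25.10 > 23.305 → outlier.
26.52 > 23.305 → outlier.
All remaining values lie within [18.145, 23.305].

23.53, 25.10, 26.52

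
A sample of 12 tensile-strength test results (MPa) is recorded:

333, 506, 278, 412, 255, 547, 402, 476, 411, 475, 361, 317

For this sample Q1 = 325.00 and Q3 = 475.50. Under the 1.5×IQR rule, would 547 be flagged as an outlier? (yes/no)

IQR = Q3 − Q1 = 475.50 − 325.00 = 150.50.
Lower fence = Q1 − 1.5·IQR = 325.00 − 225.75 = 99.25.
Upper fence = Q3 + 1.5·IQR = 475.50 + 225.75 = 701.25.
547 lies within [99.25, 701.25].

no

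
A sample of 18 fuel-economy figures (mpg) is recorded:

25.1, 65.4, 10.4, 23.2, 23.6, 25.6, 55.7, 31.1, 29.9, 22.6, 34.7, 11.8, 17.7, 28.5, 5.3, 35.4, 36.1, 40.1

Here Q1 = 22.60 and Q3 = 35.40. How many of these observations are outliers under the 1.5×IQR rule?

2

IQR = 12.80; fences at 22.60 − 19.20 = 3.40 and 35.40 + 19.20 = 54.60.
Outside the cutoffs: 55.7, 65.4.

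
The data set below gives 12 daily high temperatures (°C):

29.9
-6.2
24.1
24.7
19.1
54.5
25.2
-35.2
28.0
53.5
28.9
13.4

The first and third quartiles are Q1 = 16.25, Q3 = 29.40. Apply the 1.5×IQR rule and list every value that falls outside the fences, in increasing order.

-35.2, -6.2, 53.5, 54.5

IQR = Q3 − Q1 = 29.40 − 16.25 = 13.15.
Lower fence = Q1 − 1.5·IQR = 16.25 − 19.725 = -3.475.
Upper fence = Q3 + 1.5·IQR = 29.40 + 19.725 = 49.125.
-35.2 < -3.475 → outlier.
-6.2 < -3.475 → outlier.
53.5 > 49.125 → outlier.
54.5 > 49.125 → outlier.
All remaining values lie within [-3.475, 49.125].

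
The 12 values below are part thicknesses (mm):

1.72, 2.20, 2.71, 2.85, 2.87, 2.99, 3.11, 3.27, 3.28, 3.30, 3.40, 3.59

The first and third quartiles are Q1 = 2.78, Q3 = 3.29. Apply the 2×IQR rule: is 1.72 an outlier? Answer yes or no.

yes

IQR = Q3 − Q1 = 3.29 − 2.78 = 0.51.
Lower fence = Q1 − 2·IQR = 2.78 − 1.02 = 1.76.
Upper fence = Q3 + 2·IQR = 3.29 + 1.02 = 4.31.
1.72 lies below the lower fence.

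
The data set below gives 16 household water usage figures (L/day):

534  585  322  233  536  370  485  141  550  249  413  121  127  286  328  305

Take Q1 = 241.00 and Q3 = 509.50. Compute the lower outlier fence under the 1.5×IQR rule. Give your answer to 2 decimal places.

IQR = Q3 − Q1 = 509.50 − 241.00 = 268.50.
Lower fence = Q1 − 1.5·IQR = 241.00 − 402.75 = -161.75.
Upper fence = Q3 + 1.5·IQR = 509.50 + 402.75 = 912.25.

-161.75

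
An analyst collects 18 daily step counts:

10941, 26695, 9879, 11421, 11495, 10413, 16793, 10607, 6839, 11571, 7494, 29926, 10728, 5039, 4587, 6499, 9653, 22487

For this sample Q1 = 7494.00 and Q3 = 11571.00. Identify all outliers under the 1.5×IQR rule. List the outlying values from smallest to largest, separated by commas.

IQR = Q3 − Q1 = 11571.00 − 7494.00 = 4077.00.
Lower fence = Q1 − 1.5·IQR = 7494.00 − 6115.50 = 1378.50.
Upper fence = Q3 + 1.5·IQR = 11571.00 + 6115.50 = 17686.50.
22487 > 17686.50 → outlier.
26695 > 17686.50 → outlier.
29926 > 17686.50 → outlier.
All remaining values lie within [1378.50, 17686.50].

22487, 26695, 29926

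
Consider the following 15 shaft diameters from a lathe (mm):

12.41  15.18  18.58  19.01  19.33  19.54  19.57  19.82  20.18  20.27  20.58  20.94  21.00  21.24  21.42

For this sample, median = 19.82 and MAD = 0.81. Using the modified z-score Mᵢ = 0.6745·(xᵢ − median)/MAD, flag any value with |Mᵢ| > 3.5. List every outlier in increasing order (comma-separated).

12.41, 15.18

|Mᵢ| > 3.5 ⇔ |xᵢ − 19.82| > 3.5·0.81/0.6745 = 4.20.
So outliers lie outside [15.62, 24.02].
12.41: M = -6.17 → outlier.
15.18: M = -3.86 → outlier.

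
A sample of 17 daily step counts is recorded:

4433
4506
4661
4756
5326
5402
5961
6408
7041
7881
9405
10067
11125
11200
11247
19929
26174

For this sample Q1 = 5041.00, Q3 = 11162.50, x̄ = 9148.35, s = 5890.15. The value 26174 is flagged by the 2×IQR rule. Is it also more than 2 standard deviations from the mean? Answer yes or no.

z = (26174 − 9148.35) / 5890.15 = 2.89.
|z| = 2.89 > 2.

yes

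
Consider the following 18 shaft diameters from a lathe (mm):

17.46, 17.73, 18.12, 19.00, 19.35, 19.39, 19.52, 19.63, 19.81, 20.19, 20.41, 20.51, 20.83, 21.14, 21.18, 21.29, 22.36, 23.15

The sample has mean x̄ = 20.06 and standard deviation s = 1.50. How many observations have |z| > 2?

Cutoffs: x̄ ± 2s = [17.06, 23.06].
Outside the cutoffs: 23.15.

1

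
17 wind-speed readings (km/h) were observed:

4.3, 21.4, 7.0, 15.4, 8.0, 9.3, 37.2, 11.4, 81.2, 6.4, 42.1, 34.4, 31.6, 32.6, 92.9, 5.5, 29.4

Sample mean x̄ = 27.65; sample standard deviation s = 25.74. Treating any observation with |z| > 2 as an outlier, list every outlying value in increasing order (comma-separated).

81.2, 92.9

Cutoffs at x̄ ± 2s: 27.65 ± 2·25.74 = [-23.83, 79.13].
81.2: z = 2.08, |z| > 2 → outlier.
92.9: z = 2.53, |z| > 2 → outlier.
Every other value lies within [-23.83, 79.13].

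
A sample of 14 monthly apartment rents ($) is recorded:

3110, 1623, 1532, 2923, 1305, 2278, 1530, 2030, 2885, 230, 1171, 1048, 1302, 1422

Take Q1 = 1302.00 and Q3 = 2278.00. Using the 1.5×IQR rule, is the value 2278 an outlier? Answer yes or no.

IQR = Q3 − Q1 = 2278.00 − 1302.00 = 976.00.
Lower fence = Q1 − 1.5·IQR = 1302.00 − 1464.00 = -162.00.
Upper fence = Q3 + 1.5·IQR = 2278.00 + 1464.00 = 3742.00.
2278 lies within [-162.00, 3742.00].

no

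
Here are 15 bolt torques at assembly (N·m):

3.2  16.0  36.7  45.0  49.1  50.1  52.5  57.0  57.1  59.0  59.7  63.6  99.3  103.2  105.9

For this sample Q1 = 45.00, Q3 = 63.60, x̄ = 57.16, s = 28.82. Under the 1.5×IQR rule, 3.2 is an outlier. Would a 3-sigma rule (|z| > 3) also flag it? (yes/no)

no

z = (3.2 − 57.16) / 28.82 = -1.87.
|z| = 1.87 ≤ 3.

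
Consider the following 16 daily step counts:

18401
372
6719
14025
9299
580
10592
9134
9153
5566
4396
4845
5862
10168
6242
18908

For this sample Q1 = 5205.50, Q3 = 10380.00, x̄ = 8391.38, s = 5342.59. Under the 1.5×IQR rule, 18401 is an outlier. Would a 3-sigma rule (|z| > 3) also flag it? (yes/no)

z = (18401 − 8391.38) / 5342.59 = 1.87.
|z| = 1.87 ≤ 3.

no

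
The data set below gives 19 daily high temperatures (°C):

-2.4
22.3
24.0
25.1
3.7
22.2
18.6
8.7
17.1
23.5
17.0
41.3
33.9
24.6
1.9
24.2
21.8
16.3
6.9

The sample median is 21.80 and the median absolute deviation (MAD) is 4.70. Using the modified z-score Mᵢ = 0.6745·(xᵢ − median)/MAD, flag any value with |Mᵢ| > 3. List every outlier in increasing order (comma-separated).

|Mᵢ| > 3 ⇔ |xᵢ − 21.80| > 3·4.70/0.6745 = 20.90.
So outliers lie outside [0.90, 42.70].
-2.4: M = -3.47 → outlier.

-2.4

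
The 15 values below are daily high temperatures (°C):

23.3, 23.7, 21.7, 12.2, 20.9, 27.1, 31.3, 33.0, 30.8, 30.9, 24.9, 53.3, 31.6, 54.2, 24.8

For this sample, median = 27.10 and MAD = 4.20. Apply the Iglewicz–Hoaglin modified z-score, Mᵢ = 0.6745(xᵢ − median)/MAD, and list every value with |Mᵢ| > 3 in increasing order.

53.3, 54.2

|Mᵢ| > 3 ⇔ |xᵢ − 27.10| > 3·4.20/0.6745 = 18.68.
So outliers lie outside [8.42, 45.78].
53.3: M = 4.21 → outlier.
54.2: M = 4.35 → outlier.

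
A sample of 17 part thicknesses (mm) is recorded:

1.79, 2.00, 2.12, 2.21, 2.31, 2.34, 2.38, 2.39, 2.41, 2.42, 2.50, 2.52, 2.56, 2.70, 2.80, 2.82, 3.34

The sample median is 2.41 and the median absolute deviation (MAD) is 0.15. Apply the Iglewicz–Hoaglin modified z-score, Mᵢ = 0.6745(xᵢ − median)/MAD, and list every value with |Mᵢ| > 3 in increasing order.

|Mᵢ| > 3 ⇔ |xᵢ − 2.41| > 3·0.15/0.6745 = 0.67.
So outliers lie outside [1.74, 3.08].
3.34: M = 4.18 → outlier.

3.34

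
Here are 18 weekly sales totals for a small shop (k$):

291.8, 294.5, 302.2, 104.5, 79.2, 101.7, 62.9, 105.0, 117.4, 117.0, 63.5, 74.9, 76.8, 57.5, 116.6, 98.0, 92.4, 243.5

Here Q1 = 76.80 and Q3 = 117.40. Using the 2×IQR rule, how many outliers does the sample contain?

IQR = 40.60; fences at 76.80 − 81.20 = -4.40 and 117.40 + 81.20 = 198.60.
Outside the cutoffs: 243.5, 291.8, 294.5, 302.2.

4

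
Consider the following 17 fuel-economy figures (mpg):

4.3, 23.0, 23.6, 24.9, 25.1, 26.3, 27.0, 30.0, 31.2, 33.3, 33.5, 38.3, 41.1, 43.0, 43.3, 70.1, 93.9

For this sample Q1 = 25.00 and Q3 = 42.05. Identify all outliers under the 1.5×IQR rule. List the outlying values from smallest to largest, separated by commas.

70.1, 93.9

IQR = Q3 − Q1 = 42.05 − 25.00 = 17.05.
Lower fence = Q1 − 1.5·IQR = 25.00 − 25.575 = -0.575.
Upper fence = Q3 + 1.5·IQR = 42.05 + 25.575 = 67.625.
70.1 > 67.625 → outlier.
93.9 > 67.625 → outlier.
All remaining values lie within [-0.575, 67.625].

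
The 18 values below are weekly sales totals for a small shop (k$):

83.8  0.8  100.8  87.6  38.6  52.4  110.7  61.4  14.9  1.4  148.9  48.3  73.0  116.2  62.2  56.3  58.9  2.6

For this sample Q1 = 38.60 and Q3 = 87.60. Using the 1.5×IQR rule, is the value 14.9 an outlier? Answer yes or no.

IQR = Q3 − Q1 = 87.60 − 38.60 = 49.00.
Lower fence = Q1 − 1.5·IQR = 38.60 − 73.50 = -34.90.
Upper fence = Q3 + 1.5·IQR = 87.60 + 73.50 = 161.10.
14.9 lies within [-34.90, 161.10].

no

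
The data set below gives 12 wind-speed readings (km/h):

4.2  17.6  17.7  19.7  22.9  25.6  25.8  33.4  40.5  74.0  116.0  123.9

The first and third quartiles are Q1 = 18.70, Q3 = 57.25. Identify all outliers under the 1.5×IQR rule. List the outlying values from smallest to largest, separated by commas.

IQR = Q3 − Q1 = 57.25 − 18.70 = 38.55.
Lower fence = Q1 − 1.5·IQR = 18.70 − 57.825 = -39.125.
Upper fence = Q3 + 1.5·IQR = 57.25 + 57.825 = 115.075.
116.0 > 115.075 → outlier.
123.9 > 115.075 → outlier.
All remaining values lie within [-39.125, 115.075].

116.0, 123.9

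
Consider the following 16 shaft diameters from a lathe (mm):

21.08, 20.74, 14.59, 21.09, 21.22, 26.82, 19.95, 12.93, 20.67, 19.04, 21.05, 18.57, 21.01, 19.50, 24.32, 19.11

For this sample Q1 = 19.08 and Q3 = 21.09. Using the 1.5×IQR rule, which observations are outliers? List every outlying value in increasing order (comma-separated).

IQR = Q3 − Q1 = 21.09 − 19.08 = 2.01.
Lower fence = Q1 − 1.5·IQR = 19.08 − 3.015 = 16.065.
Upper fence = Q3 + 1.5·IQR = 21.09 + 3.015 = 24.105.
12.93 < 16.065 → outlier.
14.59 < 16.065 → outlier.
24.32 > 24.105 → outlier.
26.82 > 24.105 → outlier.
All remaining values lie within [16.065, 24.105].

12.93, 14.59, 24.32, 26.82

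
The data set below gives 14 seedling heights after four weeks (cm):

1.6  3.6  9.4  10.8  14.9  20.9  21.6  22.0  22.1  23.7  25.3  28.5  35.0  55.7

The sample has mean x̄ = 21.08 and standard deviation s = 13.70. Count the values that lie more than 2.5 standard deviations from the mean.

1

Cutoffs: x̄ ± 2.5s = [-13.17, 55.33].
Outside the cutoffs: 55.7.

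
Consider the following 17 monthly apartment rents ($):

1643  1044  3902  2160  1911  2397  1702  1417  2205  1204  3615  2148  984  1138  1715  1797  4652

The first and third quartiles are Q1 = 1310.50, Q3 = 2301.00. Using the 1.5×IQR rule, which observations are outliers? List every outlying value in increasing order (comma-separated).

3902, 4652

IQR = Q3 − Q1 = 2301.00 − 1310.50 = 990.50.
Lower fence = Q1 − 1.5·IQR = 1310.50 − 1485.75 = -175.25.
Upper fence = Q3 + 1.5·IQR = 2301.00 + 1485.75 = 3786.75.
3902 > 3786.75 → outlier.
4652 > 3786.75 → outlier.
All remaining values lie within [-175.25, 3786.75].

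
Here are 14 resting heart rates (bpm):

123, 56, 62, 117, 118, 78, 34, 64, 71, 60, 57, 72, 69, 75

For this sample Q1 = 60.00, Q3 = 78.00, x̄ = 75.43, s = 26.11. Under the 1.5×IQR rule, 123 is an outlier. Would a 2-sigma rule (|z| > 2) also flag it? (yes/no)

no

z = (123 − 75.43) / 26.11 = 1.82.
|z| = 1.82 ≤ 2.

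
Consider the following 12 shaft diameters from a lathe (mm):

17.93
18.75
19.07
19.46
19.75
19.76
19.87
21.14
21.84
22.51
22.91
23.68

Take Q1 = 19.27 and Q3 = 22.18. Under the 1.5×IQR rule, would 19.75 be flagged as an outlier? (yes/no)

no

IQR = Q3 − Q1 = 22.18 − 19.27 = 2.91.
Lower fence = Q1 − 1.5·IQR = 19.27 − 4.365 = 14.905.
Upper fence = Q3 + 1.5·IQR = 22.18 + 4.365 = 26.545.
19.75 lies within [14.905, 26.545].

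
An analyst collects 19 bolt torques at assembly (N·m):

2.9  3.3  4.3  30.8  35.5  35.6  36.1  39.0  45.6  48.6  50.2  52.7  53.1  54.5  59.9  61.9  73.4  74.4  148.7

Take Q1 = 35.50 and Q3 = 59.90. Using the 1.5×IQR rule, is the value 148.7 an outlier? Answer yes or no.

IQR = Q3 − Q1 = 59.90 − 35.50 = 24.40.
Lower fence = Q1 − 1.5·IQR = 35.50 − 36.60 = -1.10.
Upper fence = Q3 + 1.5·IQR = 59.90 + 36.60 = 96.50.
148.7 lies above the upper fence.

yes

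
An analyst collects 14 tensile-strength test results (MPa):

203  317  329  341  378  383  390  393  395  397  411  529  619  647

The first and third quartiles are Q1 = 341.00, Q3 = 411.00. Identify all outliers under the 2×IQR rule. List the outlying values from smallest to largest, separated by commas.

IQR = Q3 − Q1 = 411.00 − 341.00 = 70.00.
Lower fence = Q1 − 2·IQR = 341.00 − 140.00 = 201.00.
Upper fence = Q3 + 2·IQR = 411.00 + 140.00 = 551.00.
619 > 551.00 → outlier.
647 > 551.00 → outlier.
All remaining values lie within [201.00, 551.00].

619, 647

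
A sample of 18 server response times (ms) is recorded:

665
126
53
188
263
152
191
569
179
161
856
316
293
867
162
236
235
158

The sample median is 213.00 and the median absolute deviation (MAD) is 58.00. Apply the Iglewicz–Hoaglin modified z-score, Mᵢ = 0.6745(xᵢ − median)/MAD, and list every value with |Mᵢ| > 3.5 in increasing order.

569, 665, 856, 867

|Mᵢ| > 3.5 ⇔ |xᵢ − 213.00| > 3.5·58.00/0.6745 = 300.96.
So outliers lie outside [-87.96, 513.96].
569: M = 4.14 → outlier.
665: M = 5.26 → outlier.
856: M = 7.48 → outlier.
867: M = 7.61 → outlier.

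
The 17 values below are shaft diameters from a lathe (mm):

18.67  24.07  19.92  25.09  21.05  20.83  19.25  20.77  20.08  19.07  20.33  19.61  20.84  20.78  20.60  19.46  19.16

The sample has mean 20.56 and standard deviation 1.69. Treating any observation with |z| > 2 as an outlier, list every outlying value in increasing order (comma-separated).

Cutoffs at x̄ ± 2s: 20.56 ± 2·1.69 = [17.18, 23.94].
24.07: z = 2.08, |z| > 2 → outlier.
25.09: z = 2.68, |z| > 2 → outlier.
Every other value lies within [17.18, 23.94].

24.07, 25.09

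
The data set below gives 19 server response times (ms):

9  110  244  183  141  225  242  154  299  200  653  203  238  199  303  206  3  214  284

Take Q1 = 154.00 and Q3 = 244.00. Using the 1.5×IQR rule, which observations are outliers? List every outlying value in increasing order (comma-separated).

IQR = Q3 − Q1 = 244.00 − 154.00 = 90.00.
Lower fence = Q1 − 1.5·IQR = 154.00 − 135.00 = 19.00.
Upper fence = Q3 + 1.5·IQR = 244.00 + 135.00 = 379.00.
3 < 19.00 → outlier.
9 < 19.00 → outlier.
653 > 379.00 → outlier.
All remaining values lie within [19.00, 379.00].

3, 9, 653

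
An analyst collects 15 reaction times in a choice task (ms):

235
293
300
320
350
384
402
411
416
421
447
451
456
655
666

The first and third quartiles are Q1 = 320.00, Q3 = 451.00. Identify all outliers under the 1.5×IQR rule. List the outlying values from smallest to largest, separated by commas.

IQR = Q3 − Q1 = 451.00 − 320.00 = 131.00.
Lower fence = Q1 − 1.5·IQR = 320.00 − 196.50 = 123.50.
Upper fence = Q3 + 1.5·IQR = 451.00 + 196.50 = 647.50.
655 > 647.50 → outlier.
666 > 647.50 → outlier.
All remaining values lie within [123.50, 647.50].

655, 666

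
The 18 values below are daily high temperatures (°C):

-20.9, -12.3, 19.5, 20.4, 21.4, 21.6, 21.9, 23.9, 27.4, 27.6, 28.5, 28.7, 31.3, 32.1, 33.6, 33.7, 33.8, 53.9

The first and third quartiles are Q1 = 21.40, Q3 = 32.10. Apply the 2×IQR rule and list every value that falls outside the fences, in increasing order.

IQR = Q3 − Q1 = 32.10 − 21.40 = 10.70.
Lower fence = Q1 − 2·IQR = 21.40 − 21.40 = 0.00.
Upper fence = Q3 + 2·IQR = 32.10 + 21.40 = 53.50.
-20.9 < 0.00 → outlier.
-12.3 < 0.00 → outlier.
53.9 > 53.50 → outlier.
All remaining values lie within [0.00, 53.50].

-20.9, -12.3, 53.9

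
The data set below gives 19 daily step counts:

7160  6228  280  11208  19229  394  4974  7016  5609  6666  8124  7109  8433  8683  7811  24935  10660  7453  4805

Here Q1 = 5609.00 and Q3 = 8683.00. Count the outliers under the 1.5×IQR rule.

4

IQR = 3074.00; fences at 5609.00 − 4611.00 = 998.00 and 8683.00 + 4611.00 = 13294.00.
Outside the cutoffs: 280, 394, 19229, 24935.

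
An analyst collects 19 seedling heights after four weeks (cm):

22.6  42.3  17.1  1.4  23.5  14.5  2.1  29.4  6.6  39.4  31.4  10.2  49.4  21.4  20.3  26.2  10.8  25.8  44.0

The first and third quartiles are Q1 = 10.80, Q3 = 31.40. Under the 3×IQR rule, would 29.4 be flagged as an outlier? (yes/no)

no

IQR = Q3 − Q1 = 31.40 − 10.80 = 20.60.
Lower fence = Q1 − 3·IQR = 10.80 − 61.80 = -51.00.
Upper fence = Q3 + 3·IQR = 31.40 + 61.80 = 93.20.
29.4 lies within [-51.00, 93.20].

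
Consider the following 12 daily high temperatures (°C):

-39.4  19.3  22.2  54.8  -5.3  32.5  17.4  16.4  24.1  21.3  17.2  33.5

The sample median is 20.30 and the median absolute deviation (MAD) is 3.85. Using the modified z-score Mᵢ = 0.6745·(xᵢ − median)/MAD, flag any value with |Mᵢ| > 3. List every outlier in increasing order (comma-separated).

-39.4, -5.3, 54.8

|Mᵢ| > 3 ⇔ |xᵢ − 20.30| > 3·3.85/0.6745 = 17.12.
So outliers lie outside [3.18, 37.42].
-39.4: M = -10.46 → outlier.
-5.3: M = -4.48 → outlier.
54.8: M = 6.04 → outlier.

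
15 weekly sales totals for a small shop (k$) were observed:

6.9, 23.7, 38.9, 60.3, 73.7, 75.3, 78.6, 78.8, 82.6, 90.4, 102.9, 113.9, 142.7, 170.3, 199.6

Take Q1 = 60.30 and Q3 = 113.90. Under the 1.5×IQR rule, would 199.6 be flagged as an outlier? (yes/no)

IQR = Q3 − Q1 = 113.90 − 60.30 = 53.60.
Lower fence = Q1 − 1.5·IQR = 60.30 − 80.40 = -20.10.
Upper fence = Q3 + 1.5·IQR = 113.90 + 80.40 = 194.30.
199.6 lies above the upper fence.

yes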